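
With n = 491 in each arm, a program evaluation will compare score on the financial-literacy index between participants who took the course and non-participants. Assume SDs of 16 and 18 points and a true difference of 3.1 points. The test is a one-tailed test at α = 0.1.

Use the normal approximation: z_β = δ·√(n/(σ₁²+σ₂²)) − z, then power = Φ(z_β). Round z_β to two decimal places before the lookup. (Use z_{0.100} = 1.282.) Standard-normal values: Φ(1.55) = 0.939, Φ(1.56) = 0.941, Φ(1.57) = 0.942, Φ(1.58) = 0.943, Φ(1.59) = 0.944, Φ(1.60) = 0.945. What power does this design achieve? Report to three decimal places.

Power ≈ 0.942

z_β = δ·√(n/(σ₁²+σ₂²)) − z_α
    = 3.1 · √(491/580) − 1.282
    = 3.1 · 0.92008 − 1.282
    = 2.8523 − 1.282 = 1.5703 → 1.57
Power = Φ(1.57) = 0.942.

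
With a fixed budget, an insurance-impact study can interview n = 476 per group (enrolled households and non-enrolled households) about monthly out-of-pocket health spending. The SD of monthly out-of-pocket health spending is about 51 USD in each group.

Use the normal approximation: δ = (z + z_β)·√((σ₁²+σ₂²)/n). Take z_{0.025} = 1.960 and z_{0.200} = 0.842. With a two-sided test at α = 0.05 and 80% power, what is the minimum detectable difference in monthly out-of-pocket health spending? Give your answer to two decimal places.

δ = (z_{α/2} + z_β) · √((σ₁²+σ₂²)/n)
  = (1.960 + 0.842) · √(5202/476)
  = 2.802 · √10.9286
  = 2.802 · 3.3058
  = 9.2630

Minimum detectable difference ≈ 9.26 USD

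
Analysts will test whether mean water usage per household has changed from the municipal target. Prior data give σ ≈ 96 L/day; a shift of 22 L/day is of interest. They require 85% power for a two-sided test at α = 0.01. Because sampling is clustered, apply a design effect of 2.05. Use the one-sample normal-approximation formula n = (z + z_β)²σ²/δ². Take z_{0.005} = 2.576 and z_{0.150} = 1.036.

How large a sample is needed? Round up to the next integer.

n = 510

n = (z_{α/2} + z_β)² · σ² / δ²
  = (2.576 + 1.036)² · 96² / 22²
  = 13.0465 · 9216 / 484
  = 248.42
Design effect: 2.05 × 248.42 = 509.27.
Round up → n = 510.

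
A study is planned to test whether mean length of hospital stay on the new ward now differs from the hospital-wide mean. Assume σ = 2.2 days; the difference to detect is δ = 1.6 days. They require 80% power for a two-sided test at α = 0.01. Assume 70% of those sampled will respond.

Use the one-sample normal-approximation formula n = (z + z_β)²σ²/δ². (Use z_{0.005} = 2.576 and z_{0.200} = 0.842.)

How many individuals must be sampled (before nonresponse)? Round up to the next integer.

n = (z_{α/2} + z_β)² · σ² / δ²
  = (2.576 + 0.842)² · 2.2² / 1.6²
  = 11.6827 · 4.84 / 2.56
  = 22.09
Adjust for 70% response: 22.09 / 0.70 = 31.55.
Round up → n = 32.

n = 32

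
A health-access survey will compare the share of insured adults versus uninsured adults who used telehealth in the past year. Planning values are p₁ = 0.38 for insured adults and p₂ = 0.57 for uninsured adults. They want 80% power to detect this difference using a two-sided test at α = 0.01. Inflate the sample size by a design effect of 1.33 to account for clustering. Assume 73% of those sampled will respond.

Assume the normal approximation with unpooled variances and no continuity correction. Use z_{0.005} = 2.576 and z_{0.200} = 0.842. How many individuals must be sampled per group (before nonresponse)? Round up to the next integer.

n = (z_{α/2} + z_β)² · [p₁(1−p₁) + p₂(1−p₂)] / (p₁ − p₂)²
  = (2.576 + 0.842)² · (0.38·0.62 + 0.57·0.43) / (-0.19)²
  = (3.418)² · (0.2356 + 0.2451) / 0.0361
  = 11.6827 · 0.4807 / 0.0361
  = 155.56
Design effect: 1.33 × 155.56 = 206.90.
Adjust for 73% response: 206.90 / 0.73 = 283.43.
Round up → n = 284 per group.

n = 284 per group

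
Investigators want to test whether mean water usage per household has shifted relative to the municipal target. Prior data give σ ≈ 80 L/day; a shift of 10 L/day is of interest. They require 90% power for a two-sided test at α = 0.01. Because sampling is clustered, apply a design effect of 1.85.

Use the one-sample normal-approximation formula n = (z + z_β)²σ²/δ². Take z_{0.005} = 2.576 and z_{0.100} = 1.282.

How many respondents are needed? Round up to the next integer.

n = 1763

n = (z_{α/2} + z_β)² · σ² / δ²
  = (2.576 + 1.282)² · 80² / 10²
  = 14.8842 · 6400 / 100
  = 952.59
Design effect: 1.85 × 952.59 = 1762.29.
Round up → n = 1763.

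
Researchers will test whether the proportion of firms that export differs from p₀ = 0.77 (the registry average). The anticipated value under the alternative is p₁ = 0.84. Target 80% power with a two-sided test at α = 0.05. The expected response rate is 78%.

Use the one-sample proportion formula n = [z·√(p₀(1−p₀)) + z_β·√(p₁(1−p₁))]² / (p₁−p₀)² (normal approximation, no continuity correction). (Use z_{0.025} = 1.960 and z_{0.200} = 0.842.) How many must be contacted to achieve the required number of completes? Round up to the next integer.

n = [z_{α/2}·√(p₀q₀) + z_β·√(p₁q₁)]² / (p₁ − p₀)²
  = [1.960·√(0.77·0.23) + 0.842·√(0.84·0.16)]² / (0.07)²
  = [1.960·0.4208 + 0.842·0.3666]² / 0.0049
  = [1.1335]² / 0.0049
  = 262.22
Adjust for 78% response: 262.22 / 0.78 = 336.17.
Round up → n = 337.

n = 337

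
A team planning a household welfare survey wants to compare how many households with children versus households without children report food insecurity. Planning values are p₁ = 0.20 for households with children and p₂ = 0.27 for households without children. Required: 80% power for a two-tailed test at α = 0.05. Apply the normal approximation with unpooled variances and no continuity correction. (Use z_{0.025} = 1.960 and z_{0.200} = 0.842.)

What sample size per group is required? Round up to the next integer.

n = (z_{α/2} + z_β)² · [p₁(1−p₁) + p₂(1−p₂)] / (p₁ − p₂)²
  = (1.960 + 0.842)² · (0.20·0.80 + 0.27·0.73) / (-0.07)²
  = (2.802)² · (0.1600 + 0.1971) / 0.0049
  = 7.8512 · 0.3571 / 0.0049
  = 572.18
Round up → n = 573 per group.

n = 573 per group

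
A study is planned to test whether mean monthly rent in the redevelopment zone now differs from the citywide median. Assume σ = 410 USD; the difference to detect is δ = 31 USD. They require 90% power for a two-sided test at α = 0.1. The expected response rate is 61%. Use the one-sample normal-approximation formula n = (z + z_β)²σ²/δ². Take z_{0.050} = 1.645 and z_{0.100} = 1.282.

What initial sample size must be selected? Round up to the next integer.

n = 2457

n = (z_{α/2} + z_β)² · σ² / δ²
  = (1.645 + 1.282)² · 410² / 31²
  = 8.5673 · 168100 / 961
  = 1498.61
Adjust for 61% response: 1498.61 / 0.61 = 2456.74.
Round up → n = 2457.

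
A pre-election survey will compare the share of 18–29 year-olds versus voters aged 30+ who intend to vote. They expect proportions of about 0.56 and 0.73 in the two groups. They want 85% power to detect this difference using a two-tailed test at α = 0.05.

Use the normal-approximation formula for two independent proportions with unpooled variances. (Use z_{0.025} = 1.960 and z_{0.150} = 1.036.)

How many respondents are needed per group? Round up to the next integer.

n = (z_{α/2} + z_β)² · [p₁(1−p₁) + p₂(1−p₂)] / (p₁ − p₂)²
  = (1.960 + 1.036)² · (0.56·0.44 + 0.73·0.27) / (-0.17)²
  = (2.996)² · (0.2464 + 0.1971) / 0.0289
  = 8.9760 · 0.4435 / 0.0289
  = 137.75
Round up → n = 138 per group.

n = 138 per group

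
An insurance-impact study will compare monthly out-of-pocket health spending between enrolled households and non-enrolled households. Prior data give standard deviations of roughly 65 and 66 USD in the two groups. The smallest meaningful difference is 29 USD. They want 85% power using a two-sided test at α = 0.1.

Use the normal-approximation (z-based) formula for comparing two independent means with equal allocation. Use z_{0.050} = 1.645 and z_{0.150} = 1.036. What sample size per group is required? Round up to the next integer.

n = 74 per group

n = (z_{α/2} + z_β)² · (σ₁² + σ₂²) / δ²
  = (1.645 + 1.036)² · (65² + 66² = 8581) / 29²
  = 7.1878 · 8581 / 841
  = 73.34
Round up → n = 74 per group.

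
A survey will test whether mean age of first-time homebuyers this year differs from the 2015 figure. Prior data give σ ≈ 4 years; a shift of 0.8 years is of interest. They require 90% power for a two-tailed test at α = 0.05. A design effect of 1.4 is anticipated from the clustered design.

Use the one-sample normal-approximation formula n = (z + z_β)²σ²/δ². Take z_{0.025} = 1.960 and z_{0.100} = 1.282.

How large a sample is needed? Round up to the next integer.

n = 368

n = (z_{α/2} + z_β)² · σ² / δ²
  = (1.960 + 1.282)² · 4² / 0.8²
  = 10.5106 · 16 / 0.64
  = 262.76
Design effect: 1.4 × 262.76 = 367.87.
Round up → n = 368.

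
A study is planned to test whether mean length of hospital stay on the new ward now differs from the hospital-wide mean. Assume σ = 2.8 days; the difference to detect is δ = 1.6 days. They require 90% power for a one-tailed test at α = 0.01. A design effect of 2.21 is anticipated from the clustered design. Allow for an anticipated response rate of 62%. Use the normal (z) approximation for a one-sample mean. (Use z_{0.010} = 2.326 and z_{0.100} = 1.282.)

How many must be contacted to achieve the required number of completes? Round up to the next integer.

n = 143

n = (z_α + z_β)² · σ² / δ²
  = (2.326 + 1.282)² · 2.8² / 1.6²
  = 13.0177 · 7.84 / 2.56
  = 39.87
Design effect: 2.21 × 39.87 = 88.11.
Adjust for 62% response: 88.11 / 0.62 = 142.11.
Round up → n = 143.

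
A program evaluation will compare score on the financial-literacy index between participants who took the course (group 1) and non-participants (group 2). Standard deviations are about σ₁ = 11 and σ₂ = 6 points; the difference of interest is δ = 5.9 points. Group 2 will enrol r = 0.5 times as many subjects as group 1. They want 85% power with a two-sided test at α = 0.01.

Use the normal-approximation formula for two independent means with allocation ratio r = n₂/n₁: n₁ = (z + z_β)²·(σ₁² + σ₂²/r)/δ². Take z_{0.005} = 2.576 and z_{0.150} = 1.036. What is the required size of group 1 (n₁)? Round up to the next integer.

n₁ = 73

n₁ = (z_{α/2} + z_β)² · (σ₁² + σ₂²/r) / δ²
   = (2.576 + 1.036)² · (11² + 6²/0.5) / 5.9²
   = 13.0465 · (121 + 72) / 34.81
   = 13.0465 · 193 / 34.81
   = 72.34
Round up → n₁ = 73; n₂ = r·n₁ = 0.5 × 73 = 37.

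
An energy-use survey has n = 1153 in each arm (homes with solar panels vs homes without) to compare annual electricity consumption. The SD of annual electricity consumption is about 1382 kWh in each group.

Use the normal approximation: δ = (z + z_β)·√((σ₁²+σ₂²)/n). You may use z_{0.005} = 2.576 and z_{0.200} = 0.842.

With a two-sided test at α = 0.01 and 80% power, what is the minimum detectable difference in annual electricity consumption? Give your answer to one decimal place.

δ = (z_{α/2} + z_β) · √((σ₁²+σ₂²)/n)
  = (2.576 + 0.842) · √(3819848/1153)
  = 3.418 · √3313.0
  = 3.418 · 57.5584
  = 196.7345

Minimum detectable difference ≈ 196.7 kWh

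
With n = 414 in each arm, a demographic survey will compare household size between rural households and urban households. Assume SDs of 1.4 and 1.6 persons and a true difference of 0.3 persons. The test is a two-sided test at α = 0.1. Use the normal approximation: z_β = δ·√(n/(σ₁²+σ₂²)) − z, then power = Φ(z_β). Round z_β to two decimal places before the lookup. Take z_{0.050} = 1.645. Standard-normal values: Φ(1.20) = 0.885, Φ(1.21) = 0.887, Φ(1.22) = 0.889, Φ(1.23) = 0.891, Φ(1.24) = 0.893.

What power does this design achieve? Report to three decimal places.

Power ≈ 0.891

z_β = δ·√(n/(σ₁²+σ₂²)) − z_{α/2}
    = 0.3 · √(414/4.52) − 1.645
    = 0.3 · 9.57042 − 1.645
    = 2.8711 − 1.645 = 1.2261 → 1.23
Power = Φ(1.23) = 0.891.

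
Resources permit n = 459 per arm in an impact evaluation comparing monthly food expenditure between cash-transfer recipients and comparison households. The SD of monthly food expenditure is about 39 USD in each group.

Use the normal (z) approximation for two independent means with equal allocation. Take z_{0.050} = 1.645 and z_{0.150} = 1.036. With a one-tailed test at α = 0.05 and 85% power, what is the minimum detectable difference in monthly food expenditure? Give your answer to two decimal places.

Minimum detectable difference ≈ 6.90 USD

δ = (z_α + z_β) · √((σ₁²+σ₂²)/n)
  = (1.645 + 1.036) · √(3042/459)
  = 2.681 · √6.6275
  = 2.681 · 2.5744
  = 6.9019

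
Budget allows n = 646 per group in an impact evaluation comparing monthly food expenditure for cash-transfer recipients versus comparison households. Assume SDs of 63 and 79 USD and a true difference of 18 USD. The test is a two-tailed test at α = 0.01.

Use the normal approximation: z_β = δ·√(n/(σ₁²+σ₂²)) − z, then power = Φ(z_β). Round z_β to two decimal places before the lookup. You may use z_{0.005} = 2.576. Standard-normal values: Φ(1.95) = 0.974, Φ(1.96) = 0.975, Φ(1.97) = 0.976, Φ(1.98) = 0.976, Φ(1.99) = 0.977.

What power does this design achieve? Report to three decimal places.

z_β = δ·√(n/(σ₁²+σ₂²)) − z_{α/2}
    = 18 · √(646/10210) − 2.576
    = 18 · 0.25154 − 2.576
    = 4.5277 − 2.576 = 1.9517 → 1.95
Power = Φ(1.95) = 0.974.

Power ≈ 0.974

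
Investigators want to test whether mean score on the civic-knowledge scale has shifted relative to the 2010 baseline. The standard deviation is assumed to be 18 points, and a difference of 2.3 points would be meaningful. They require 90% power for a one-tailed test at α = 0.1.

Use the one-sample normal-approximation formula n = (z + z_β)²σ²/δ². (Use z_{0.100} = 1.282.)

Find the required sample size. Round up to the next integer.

n = 403

n = (z_α + z_β)² · σ² / δ²
  = (1.282 + 1.282)² · 18² / 2.3²
  = 6.5741 · 324 / 5.29
  = 402.65
Round up → n = 403.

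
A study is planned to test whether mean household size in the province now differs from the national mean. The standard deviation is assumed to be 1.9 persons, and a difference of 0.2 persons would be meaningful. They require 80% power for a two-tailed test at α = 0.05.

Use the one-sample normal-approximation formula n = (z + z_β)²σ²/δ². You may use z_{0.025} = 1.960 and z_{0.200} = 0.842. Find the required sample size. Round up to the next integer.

n = 709

n = (z_{α/2} + z_β)² · σ² / δ²
  = (1.960 + 0.842)² · 1.9² / 0.2²
  = 7.8512 · 3.61 / 0.04
  = 708.57
Round up → n = 709.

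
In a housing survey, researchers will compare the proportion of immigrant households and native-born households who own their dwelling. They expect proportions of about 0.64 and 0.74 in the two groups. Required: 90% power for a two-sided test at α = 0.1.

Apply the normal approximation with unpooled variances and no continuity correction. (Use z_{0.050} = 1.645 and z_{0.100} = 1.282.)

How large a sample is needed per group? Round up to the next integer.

n = (z_{α/2} + z_β)² · [p₁(1−p₁) + p₂(1−p₂)] / (p₁ − p₂)²
  = (1.645 + 1.282)² · (0.64·0.36 + 0.74·0.26) / (-0.10)²
  = (2.927)² · (0.2304 + 0.1924) / 0.0100
  = 8.5673 · 0.4228 / 0.0100
  = 362.23
Round up → n = 363 per group.

n = 363 per group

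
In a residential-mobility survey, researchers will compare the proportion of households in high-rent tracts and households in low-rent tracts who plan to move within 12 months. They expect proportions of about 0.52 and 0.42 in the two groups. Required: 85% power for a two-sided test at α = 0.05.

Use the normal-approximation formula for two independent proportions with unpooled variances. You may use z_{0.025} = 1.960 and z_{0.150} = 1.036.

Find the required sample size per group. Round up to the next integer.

n = (z_{α/2} + z_β)² · [p₁(1−p₁) + p₂(1−p₂)] / (p₁ − p₂)²
  = (1.960 + 1.036)² · (0.52·0.48 + 0.42·0.58) / (0.10)²
  = (2.996)² · (0.2496 + 0.2436) / 0.0100
  = 8.9760 · 0.4932 / 0.0100
  = 442.70
Round up → n = 443 per group.

n = 443 per group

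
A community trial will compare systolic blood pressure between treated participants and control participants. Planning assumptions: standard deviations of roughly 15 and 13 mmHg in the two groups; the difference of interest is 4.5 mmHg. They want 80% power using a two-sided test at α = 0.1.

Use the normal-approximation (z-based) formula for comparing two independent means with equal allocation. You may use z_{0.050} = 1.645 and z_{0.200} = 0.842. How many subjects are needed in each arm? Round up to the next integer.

n = 121 per group

n = (z_{α/2} + z_β)² · (σ₁² + σ₂²) / δ²
  = (1.645 + 0.842)² · (15² + 13² = 394) / 4.5²
  = 6.1852 · 394 / 20.25
  = 120.34
Round up → n = 121 per group.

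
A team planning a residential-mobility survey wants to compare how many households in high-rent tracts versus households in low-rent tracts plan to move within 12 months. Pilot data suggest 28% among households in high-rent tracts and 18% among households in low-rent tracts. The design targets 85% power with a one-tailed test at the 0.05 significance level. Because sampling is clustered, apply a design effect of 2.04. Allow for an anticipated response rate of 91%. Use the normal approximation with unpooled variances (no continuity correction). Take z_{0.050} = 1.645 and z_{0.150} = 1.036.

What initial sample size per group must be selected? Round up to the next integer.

n = (z_α + z_β)² · [p₁(1−p₁) + p₂(1−p₂)] / (p₁ − p₂)²
  = (1.645 + 1.036)² · (0.28·0.72 + 0.18·0.82) / (0.10)²
  = (2.681)² · (0.2016 + 0.1476) / 0.0100
  = 7.1878 · 0.3492 / 0.0100
  = 251.00
Design effect: 2.04 × 251.00 = 512.03.
Adjust for 91% response: 512.03 / 0.91 = 562.67.
Round up → n = 563 per group.

n = 563 per group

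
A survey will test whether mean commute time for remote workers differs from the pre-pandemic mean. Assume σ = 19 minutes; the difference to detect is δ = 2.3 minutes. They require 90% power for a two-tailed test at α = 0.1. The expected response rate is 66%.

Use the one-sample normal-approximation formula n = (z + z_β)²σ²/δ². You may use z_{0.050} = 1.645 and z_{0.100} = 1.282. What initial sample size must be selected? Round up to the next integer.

n = (z_{α/2} + z_β)² · σ² / δ²
  = (1.645 + 1.282)² · 19² / 2.3²
  = 8.5673 · 361 / 5.29
  = 584.65
Adjust for 66% response: 584.65 / 0.66 = 885.84.
Round up → n = 886.

n = 886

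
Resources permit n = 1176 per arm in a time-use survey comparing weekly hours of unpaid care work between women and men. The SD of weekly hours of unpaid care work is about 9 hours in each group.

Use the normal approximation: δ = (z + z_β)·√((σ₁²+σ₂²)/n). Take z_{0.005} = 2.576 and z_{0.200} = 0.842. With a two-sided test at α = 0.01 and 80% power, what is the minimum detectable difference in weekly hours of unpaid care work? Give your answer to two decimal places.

δ = (z_{α/2} + z_β) · √((σ₁²+σ₂²)/n)
  = (2.576 + 0.842) · √(162/1176)
  = 3.418 · √0.13776
  = 3.418 · 0.3712
  = 1.2686

Minimum detectable difference ≈ 1.27 hours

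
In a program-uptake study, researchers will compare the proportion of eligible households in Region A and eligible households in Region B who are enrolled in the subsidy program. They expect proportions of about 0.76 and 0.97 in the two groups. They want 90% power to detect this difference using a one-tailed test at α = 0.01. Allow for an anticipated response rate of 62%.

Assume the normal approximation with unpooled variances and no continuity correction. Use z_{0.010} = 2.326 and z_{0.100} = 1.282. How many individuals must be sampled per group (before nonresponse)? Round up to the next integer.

n = (z_α + z_β)² · [p₁(1−p₁) + p₂(1−p₂)] / (p₁ − p₂)²
  = (2.326 + 1.282)² · (0.76·0.24 + 0.97·0.03) / (-0.21)²
  = (3.608)² · (0.1824 + 0.0291) / 0.0441
  = 13.0177 · 0.2115 / 0.0441
  = 62.43
Adjust for 62% response: 62.43 / 0.62 = 100.70.
Round up → n = 101 per group.

n = 101 per group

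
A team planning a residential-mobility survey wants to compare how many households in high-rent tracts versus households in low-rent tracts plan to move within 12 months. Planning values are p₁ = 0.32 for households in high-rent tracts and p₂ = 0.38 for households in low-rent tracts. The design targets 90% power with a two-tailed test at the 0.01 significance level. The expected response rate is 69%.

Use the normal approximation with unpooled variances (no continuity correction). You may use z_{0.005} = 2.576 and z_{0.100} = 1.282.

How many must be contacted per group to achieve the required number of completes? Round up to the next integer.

n = (z_{α/2} + z_β)² · [p₁(1−p₁) + p₂(1−p₂)] / (p₁ − p₂)²
  = (2.576 + 1.282)² · (0.32·0.68 + 0.38·0.62) / (-0.06)²
  = (3.858)² · (0.2176 + 0.2356) / 0.0036
  = 14.8842 · 0.4532 / 0.0036
  = 1873.75
Adjust for 69% response: 1873.75 / 0.69 = 2715.58.
Round up → n = 2716 per group.

n = 2716 per group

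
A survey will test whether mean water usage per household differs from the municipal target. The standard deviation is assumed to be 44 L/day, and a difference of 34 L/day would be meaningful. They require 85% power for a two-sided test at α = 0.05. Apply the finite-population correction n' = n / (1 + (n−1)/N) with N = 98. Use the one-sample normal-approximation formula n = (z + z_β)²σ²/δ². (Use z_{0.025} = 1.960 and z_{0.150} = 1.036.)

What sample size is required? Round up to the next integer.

n = (z_{α/2} + z_β)² · σ² / δ²
  = (1.960 + 1.036)² · 44² / 34²
  = 8.9760 · 1936 / 1156
  = 15.03
Finite-population correction (N = 98): 15.03 / (1 + (15.03 − 1)/98) = 13.15.
Round up → n = 14.

n = 14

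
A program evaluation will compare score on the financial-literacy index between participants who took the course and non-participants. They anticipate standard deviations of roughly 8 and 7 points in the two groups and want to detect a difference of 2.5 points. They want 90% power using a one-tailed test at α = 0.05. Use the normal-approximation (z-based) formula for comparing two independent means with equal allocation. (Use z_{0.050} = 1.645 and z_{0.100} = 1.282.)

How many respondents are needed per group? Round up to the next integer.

n = (z_α + z_β)² · (σ₁² + σ₂²) / δ²
  = (1.645 + 1.282)² · (8² + 7² = 113) / 2.5²
  = 8.5673 · 113 / 6.25
  = 154.90
Round up → n = 155 per group.

n = 155 per group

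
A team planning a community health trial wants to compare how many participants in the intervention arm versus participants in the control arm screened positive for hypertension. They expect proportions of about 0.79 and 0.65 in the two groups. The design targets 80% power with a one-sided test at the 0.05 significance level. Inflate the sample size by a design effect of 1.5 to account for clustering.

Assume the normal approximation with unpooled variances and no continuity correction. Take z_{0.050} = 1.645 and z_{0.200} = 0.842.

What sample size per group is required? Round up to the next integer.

n = 187 per group

n = (z_α + z_β)² · [p₁(1−p₁) + p₂(1−p₂)] / (p₁ − p₂)²
  = (1.645 + 0.842)² · (0.79·0.21 + 0.65·0.35) / (0.14)²
  = (2.487)² · (0.1659 + 0.2275) / 0.0196
  = 6.1852 · 0.3934 / 0.0196
  = 124.15
Design effect: 1.5 × 124.15 = 186.22.
Round up → n = 187 per group.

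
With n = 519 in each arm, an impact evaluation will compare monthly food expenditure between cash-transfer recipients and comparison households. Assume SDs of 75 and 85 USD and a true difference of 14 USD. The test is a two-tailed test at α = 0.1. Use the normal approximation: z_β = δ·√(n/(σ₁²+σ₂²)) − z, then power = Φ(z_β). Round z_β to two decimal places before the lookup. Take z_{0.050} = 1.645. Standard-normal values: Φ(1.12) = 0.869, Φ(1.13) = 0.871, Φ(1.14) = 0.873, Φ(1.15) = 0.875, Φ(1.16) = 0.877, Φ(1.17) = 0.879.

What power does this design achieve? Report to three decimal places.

z_β = δ·√(n/(σ₁²+σ₂²)) − z_{α/2}
    = 14 · √(519/12850) − 1.645
    = 14 · 0.20097 − 1.645
    = 2.8136 − 1.645 = 1.1686 → 1.17
Power = Φ(1.17) = 0.879.

Power ≈ 0.879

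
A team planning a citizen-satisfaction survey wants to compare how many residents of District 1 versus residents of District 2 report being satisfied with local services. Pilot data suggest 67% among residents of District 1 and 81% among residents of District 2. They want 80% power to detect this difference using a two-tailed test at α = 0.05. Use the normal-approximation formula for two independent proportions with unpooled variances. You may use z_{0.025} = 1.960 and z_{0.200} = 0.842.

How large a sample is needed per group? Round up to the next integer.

n = 151 per group

n = (z_{α/2} + z_β)² · [p₁(1−p₁) + p₂(1−p₂)] / (p₁ − p₂)²
  = (1.960 + 0.842)² · (0.67·0.33 + 0.81·0.19) / (-0.14)²
  = (2.802)² · (0.2211 + 0.1539) / 0.0196
  = 7.8512 · 0.3750 / 0.0196
  = 150.21
Round up → n = 151 per group.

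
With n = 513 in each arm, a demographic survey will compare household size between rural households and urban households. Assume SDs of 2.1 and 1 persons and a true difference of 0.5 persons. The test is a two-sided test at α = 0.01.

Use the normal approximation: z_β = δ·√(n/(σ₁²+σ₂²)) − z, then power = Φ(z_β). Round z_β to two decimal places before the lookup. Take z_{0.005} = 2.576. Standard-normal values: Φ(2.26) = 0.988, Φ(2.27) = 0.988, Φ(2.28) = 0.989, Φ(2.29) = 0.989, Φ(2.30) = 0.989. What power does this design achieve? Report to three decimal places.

Power ≈ 0.989

z_β = δ·√(n/(σ₁²+σ₂²)) − z_{α/2}
    = 0.5 · √(513/5.41) − 2.576
    = 0.5 · 9.73778 − 2.576
    = 4.8689 − 2.576 = 2.2929 → 2.29
Power = Φ(2.29) = 0.989.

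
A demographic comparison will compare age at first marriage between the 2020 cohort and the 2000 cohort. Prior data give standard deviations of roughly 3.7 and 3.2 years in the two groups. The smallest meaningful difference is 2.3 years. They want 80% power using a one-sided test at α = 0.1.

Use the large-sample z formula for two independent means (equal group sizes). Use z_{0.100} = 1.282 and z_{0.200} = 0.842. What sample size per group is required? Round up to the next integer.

n = (z_α + z_β)² · (σ₁² + σ₂²) / δ²
  = (1.282 + 0.842)² · (3.7² + 3.2² = 23.93) / 2.3²
  = 4.5114 · 23.93 / 5.29
  = 20.41
Round up → n = 21 per group.

n = 21 per group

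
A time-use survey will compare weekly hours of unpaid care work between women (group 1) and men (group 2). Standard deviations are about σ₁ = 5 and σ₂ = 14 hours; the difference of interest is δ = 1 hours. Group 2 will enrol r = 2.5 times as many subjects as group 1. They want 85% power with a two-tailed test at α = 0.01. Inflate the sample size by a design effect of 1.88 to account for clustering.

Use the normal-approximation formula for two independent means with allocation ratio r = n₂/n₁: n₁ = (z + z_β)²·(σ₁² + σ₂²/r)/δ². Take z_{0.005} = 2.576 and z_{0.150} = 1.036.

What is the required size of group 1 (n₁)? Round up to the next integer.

n₁ = (z_{α/2} + z_β)² · (σ₁² + σ₂²/r) / δ²
   = (2.576 + 1.036)² · (5² + 14²/2.5) / 1²
   = 13.0465 · (25 + 78.4) / 1
   = 13.0465 · 103.4 / 1
   = 1349.01
Design effect: 1.88 × 1349.01 = 2536.14.
Round up → n₁ = 2537; n₂ = r·n₁ = 2.5 × 2537 = 6343.

n₁ = 2537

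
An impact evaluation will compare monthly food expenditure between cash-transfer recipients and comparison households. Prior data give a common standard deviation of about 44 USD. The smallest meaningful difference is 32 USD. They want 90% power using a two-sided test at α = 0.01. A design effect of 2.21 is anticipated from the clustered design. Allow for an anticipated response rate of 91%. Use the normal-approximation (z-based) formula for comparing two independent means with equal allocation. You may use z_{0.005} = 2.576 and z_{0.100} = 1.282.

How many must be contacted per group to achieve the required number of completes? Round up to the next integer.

n = 137 per group

n = (z_{α/2} + z_β)² · (σ₁² + σ₂²) / δ²
  = (2.576 + 1.282)² · (2·44² = 3872) / 32²
  = 14.8842 · 3872 / 1024
  = 56.28
Design effect: 2.21 × 56.28 = 124.38.
Adjust for 91% response: 124.38 / 0.91 = 136.68.
Round up → n = 137 per group.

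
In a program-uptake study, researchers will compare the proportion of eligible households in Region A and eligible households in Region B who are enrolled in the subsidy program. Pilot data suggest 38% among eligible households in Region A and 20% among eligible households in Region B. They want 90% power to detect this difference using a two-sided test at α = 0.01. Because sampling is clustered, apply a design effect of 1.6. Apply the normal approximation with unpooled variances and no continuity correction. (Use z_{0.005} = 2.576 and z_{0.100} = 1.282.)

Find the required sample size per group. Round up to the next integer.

n = 291 per group

n = (z_{α/2} + z_β)² · [p₁(1−p₁) + p₂(1−p₂)] / (p₁ − p₂)²
  = (2.576 + 1.282)² · (0.38·0.62 + 0.20·0.80) / (0.18)²
  = (3.858)² · (0.2356 + 0.1600) / 0.0324
  = 14.8842 · 0.3956 / 0.0324
  = 181.73
Design effect: 1.6 × 181.73 = 290.77.
Round up → n = 291 per group.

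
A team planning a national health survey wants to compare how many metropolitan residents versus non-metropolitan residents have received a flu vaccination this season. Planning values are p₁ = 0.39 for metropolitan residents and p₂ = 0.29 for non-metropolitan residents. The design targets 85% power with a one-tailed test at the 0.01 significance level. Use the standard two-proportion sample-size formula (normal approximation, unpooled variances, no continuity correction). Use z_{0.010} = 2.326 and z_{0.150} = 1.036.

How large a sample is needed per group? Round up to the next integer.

n = (z_α + z_β)² · [p₁(1−p₁) + p₂(1−p₂)] / (p₁ − p₂)²
  = (2.326 + 1.036)² · (0.39·0.61 + 0.29·0.71) / (0.10)²
  = (3.362)² · (0.2379 + 0.2059) / 0.0100
  = 11.3030 · 0.4438 / 0.0100
  = 501.63
Round up → n = 502 per group.

n = 502 per group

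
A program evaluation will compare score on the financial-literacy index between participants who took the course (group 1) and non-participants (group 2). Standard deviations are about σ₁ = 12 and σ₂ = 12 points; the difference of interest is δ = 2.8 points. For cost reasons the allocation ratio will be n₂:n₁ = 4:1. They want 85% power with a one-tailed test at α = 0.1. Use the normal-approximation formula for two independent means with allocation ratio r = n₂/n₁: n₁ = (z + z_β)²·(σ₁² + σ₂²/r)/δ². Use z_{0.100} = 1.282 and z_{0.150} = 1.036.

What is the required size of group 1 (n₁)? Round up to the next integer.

n₁ = 124

n₁ = (z_α + z_β)² · (σ₁² + σ₂²/r) / δ²
   = (1.282 + 1.036)² · (12² + 12²/4) / 2.8²
   = 5.3731 · (144 + 36) / 7.84
   = 5.3731 · 180 / 7.84
   = 123.36
Round up → n₁ = 124; n₂ = r·n₁ = 4 × 124 = 496.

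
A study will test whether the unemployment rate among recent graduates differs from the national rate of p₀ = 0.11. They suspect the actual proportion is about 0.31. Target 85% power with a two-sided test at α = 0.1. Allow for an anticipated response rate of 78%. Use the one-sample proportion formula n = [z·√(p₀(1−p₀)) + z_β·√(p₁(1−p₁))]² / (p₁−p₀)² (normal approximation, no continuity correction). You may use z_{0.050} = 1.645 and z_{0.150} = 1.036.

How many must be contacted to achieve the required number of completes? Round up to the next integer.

n = 32

n = [z_{α/2}·√(p₀q₀) + z_β·√(p₁q₁)]² / (p₁ − p₀)²
  = [1.645·√(0.11·0.89) + 1.036·√(0.31·0.69)]² / (0.20)²
  = [1.645·0.3129 + 1.036·0.4625]² / 0.0400
  = [0.9938]² / 0.0400
  = 24.69
Adjust for 78% response: 24.69 / 0.78 = 31.66.
Round up → n = 32.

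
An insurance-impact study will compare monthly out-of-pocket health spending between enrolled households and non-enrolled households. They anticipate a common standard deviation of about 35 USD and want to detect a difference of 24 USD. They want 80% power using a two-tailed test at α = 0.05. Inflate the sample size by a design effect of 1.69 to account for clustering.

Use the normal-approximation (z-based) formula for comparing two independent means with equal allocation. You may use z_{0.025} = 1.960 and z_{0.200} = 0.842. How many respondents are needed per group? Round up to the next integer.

n = (z_{α/2} + z_β)² · (σ₁² + σ₂²) / δ²
  = (1.960 + 0.842)² · (2·35² = 2450) / 24²
  = 7.8512 · 2450 / 576
  = 33.39
Design effect: 1.69 × 33.39 = 56.44.
Round up → n = 57 per group.

n = 57 per group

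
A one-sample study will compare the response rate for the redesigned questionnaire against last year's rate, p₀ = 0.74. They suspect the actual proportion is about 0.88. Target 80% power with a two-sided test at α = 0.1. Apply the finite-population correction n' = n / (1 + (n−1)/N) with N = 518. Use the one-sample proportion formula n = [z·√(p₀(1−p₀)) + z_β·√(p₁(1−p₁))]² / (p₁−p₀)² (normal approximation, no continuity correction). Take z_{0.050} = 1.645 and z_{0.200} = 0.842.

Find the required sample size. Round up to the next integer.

n = [z_{α/2}·√(p₀q₀) + z_β·√(p₁q₁)]² / (p₁ − p₀)²
  = [1.645·√(0.74·0.26) + 0.842·√(0.88·0.12)]² / (0.14)²
  = [1.645·0.4386 + 0.842·0.3250]² / 0.0196
  = [0.9952]² / 0.0196
  = 50.53
Finite-population correction (N = 518): 50.53 / (1 + (50.53 − 1)/518) = 46.12.
Round up → n = 47.

n = 47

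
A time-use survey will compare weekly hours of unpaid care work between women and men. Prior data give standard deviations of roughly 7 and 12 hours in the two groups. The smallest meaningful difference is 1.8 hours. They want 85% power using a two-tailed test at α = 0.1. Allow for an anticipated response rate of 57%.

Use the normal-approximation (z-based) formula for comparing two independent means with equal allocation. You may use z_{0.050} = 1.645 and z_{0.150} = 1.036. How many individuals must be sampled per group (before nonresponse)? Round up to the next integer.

n = (z_{α/2} + z_β)² · (σ₁² + σ₂²) / δ²
  = (1.645 + 1.036)² · (7² + 12² = 193) / 1.8²
  = 7.1878 · 193 / 3.24
  = 428.16
Adjust for 57% response: 428.16 / 0.57 = 751.16.
Round up → n = 752 per group.

n = 752 per group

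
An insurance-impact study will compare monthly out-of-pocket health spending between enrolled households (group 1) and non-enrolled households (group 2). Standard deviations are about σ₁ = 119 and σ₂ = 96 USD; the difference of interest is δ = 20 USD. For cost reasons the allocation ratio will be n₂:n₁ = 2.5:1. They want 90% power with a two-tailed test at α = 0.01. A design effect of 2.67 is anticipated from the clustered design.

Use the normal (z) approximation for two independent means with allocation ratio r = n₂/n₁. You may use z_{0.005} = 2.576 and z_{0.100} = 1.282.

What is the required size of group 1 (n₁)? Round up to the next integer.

n₁ = (z_{α/2} + z_β)² · (σ₁² + σ₂²/r) / δ²
   = (2.576 + 1.282)² · (119² + 96²/2.5) / 20²
   = 14.8842 · (14161 + 3686.4) / 400
   = 14.8842 · 17847.4 / 400
   = 664.11
Design effect: 2.67 × 664.11 = 1773.17.
Round up → n₁ = 1774; n₂ = r·n₁ = 2.5 × 1774 = 4435.

n₁ = 1774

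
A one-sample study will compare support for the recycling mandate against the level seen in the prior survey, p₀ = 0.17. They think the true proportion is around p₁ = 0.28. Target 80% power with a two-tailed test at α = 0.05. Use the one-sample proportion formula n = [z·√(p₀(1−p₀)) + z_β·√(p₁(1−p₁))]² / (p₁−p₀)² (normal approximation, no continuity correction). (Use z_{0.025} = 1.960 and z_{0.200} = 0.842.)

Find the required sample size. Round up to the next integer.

n = [z_{α/2}·√(p₀q₀) + z_β·√(p₁q₁)]² / (p₁ − p₀)²
  = [1.960·√(0.17·0.83) + 0.842·√(0.28·0.72)]² / (0.11)²
  = [1.960·0.3756 + 0.842·0.4490]² / 0.0121
  = [1.1143]² / 0.0121
  = 102.62
Round up → n = 103.

n = 103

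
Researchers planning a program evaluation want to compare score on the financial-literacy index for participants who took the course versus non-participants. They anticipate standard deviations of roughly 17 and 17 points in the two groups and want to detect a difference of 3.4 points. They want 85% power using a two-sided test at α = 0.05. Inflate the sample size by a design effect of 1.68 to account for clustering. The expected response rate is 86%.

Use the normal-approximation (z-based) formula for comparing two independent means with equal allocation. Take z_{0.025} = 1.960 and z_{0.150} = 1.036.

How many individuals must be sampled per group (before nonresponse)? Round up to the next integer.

n = 877 per group

n = (z_{α/2} + z_β)² · (σ₁² + σ₂²) / δ²
  = (1.960 + 1.036)² · (17² + 17² = 578) / 3.4²
  = 8.9760 · 578 / 11.56
  = 448.80
Design effect: 1.68 × 448.80 = 753.99.
Adjust for 86% response: 753.99 / 0.86 = 876.73.
Round up → n = 877 per group.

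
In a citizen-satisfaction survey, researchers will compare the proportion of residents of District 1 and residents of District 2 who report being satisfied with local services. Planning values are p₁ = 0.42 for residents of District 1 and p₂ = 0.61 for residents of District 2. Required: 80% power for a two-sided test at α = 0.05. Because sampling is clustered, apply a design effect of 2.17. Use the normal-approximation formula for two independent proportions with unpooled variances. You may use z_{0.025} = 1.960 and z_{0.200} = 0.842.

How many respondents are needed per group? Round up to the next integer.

n = 228 per group

n = (z_{α/2} + z_β)² · [p₁(1−p₁) + p₂(1−p₂)] / (p₁ − p₂)²
  = (1.960 + 0.842)² · (0.42·0.58 + 0.61·0.39) / (-0.19)²
  = (2.802)² · (0.2436 + 0.2379) / 0.0361
  = 7.8512 · 0.4815 / 0.0361
  = 104.72
Design effect: 2.17 × 104.72 = 227.24.
Round up → n = 228 per group.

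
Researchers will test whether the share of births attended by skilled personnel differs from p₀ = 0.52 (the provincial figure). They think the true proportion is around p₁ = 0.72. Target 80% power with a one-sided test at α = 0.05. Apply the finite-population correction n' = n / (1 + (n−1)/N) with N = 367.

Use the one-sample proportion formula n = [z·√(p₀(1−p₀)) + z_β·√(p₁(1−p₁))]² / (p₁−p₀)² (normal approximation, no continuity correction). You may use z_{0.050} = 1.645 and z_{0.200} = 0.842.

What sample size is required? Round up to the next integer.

n = 33

n = [z_α·√(p₀q₀) + z_β·√(p₁q₁)]² / (p₁ − p₀)²
  = [1.645·√(0.52·0.48) + 0.842·√(0.72·0.28)]² / (0.20)²
  = [1.645·0.4996 + 0.842·0.4490]² / 0.0400
  = [1.1999]² / 0.0400
  = 35.99
Finite-population correction (N = 367): 35.99 / (1 + (35.99 − 1)/367) = 32.86.
Round up → n = 33.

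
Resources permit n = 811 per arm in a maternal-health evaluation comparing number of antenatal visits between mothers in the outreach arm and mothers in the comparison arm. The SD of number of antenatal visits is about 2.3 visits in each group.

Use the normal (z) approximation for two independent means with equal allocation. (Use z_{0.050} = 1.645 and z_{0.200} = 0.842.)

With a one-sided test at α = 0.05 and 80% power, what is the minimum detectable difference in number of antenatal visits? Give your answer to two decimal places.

Minimum detectable difference ≈ 0.28 visits

δ = (z_α + z_β) · √((σ₁²+σ₂²)/n)
  = (1.645 + 0.842) · √(10.58/811)
  = 2.487 · √0.01305
  = 2.487 · 0.1142
  = 0.2841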